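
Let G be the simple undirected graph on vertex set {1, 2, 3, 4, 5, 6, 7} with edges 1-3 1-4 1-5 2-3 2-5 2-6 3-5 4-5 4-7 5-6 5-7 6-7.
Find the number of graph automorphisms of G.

12

Vertex 5 is the unique vertex of degree 6; the remaining 6 vertices each have degree 3 and induce a cycle, so G is the wheel on 7 vertices with hub 5. With the hub fixed, the remaining symmetry is that of the rim cycle C_6, giving the dihedral group D_6.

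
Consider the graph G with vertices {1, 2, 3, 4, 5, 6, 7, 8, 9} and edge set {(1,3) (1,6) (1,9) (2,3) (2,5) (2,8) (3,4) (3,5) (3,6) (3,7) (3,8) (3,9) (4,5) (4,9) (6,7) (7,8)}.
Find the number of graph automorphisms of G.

16

Vertex 3 is the unique vertex of degree 8; the remaining 8 vertices each have degree 3 and induce a cycle, so G is the wheel on 9 vertices with hub 3. With the hub fixed, the remaining symmetry is that of the rim cycle C_8, giving the dihedral group D_8.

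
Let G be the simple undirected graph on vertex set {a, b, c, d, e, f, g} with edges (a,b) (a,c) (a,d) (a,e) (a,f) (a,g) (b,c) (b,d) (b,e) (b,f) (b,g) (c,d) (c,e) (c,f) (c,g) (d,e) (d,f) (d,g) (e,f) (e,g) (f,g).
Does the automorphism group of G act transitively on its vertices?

Every vertex has degree 6, so G is the complete graph K_7. Any permutation of the 7 vertices preserves K_7, so Aut(K_7) = S_7 of order 7! = 5040. Under this action every vertex can be carried to every other, so G is vertex-transitive.

Yes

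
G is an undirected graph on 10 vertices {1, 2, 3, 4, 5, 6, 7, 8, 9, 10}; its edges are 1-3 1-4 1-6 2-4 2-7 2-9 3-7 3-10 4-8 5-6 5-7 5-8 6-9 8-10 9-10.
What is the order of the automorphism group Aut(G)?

120

G is 3-regular on 10 vertices with no triangles and no 4-cycles (girth 5): this is the Petersen graph. It is a classical fact that the Petersen graph has automorphism group S_5 (order 120), arising from its description as the Kneser graph K(5,2).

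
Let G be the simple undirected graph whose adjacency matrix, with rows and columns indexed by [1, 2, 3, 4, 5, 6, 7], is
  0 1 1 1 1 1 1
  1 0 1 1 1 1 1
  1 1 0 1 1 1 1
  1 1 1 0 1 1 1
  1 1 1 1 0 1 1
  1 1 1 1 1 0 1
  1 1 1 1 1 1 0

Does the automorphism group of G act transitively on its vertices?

Yes

All 7 vertices are pairwise adjacent: G = K_7. Every bijection on the vertex set is an automorphism of K_7; hence Aut(K_7) ≅ S_7, order 5040. This group acts transitively on the 7 vertices.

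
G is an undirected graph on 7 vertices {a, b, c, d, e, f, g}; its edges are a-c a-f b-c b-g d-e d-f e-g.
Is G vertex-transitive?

Every vertex has degree 2 and the graph is connected, so G is the 7-cycle C_7. C_7 has 7 rotations and 7 reflections, so Aut(C_7) ≅ D_7 of order 14. Under this action every vertex can be carried to every other, so G is vertex-transitive.

Yes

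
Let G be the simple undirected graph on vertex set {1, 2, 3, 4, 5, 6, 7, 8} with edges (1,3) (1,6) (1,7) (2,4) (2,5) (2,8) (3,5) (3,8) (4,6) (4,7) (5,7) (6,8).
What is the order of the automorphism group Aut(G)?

G is 3-regular and bipartite on 2^3 = 8 vertices with girth 4; it is the hypercube graph Q_3. The symmetry group of the 3-cube is the hyperoctahedral group B_3 = Z_2 ≀ S_3, of order 2^3·3! = 48.

48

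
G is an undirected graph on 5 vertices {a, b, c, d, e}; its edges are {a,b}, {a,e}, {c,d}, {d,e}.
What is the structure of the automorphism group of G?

The degree sequence is [2, 1, 1, 2, 2]; the two degree-1 vertices b and c are the ends of a path, so G = P_5. The only nontrivial automorphism of a path is the end-to-end reflection, so Aut(G) ≅ Z_2.

C_2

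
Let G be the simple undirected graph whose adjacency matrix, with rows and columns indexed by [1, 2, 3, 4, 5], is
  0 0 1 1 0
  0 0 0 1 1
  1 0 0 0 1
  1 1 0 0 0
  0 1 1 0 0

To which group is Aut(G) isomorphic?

G is 2-regular and connected on 5 vertices, i.e. the cycle C_5. C_5 has 5 rotations and 5 reflections, so Aut(C_5) ≅ D_5 of order 10.

D_5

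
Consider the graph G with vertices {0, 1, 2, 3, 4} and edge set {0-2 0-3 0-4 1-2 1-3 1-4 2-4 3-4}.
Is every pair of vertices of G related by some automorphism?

Vertex 4 is the only vertex of degree 4, so every automorphism fixes it; G is not vertex-transitive.

No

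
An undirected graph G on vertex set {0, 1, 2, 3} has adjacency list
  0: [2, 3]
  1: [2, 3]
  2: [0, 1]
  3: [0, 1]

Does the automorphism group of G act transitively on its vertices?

Yes

G is 2-regular and bipartite on 2^2 = 4 vertices with girth 4; it is the hypercube graph Q_2. The symmetry group of the 2-cube is the hyperoctahedral group B_2 = Z_2 ≀ S_2, of order 2^2·2! = 8. This group acts transitively on the 4 vertices.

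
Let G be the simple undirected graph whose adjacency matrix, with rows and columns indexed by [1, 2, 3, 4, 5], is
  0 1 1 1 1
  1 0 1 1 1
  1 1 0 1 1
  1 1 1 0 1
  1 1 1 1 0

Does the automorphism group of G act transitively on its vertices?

All 5 vertices are pairwise adjacent: G = K_5. Any permutation of the 5 vertices preserves K_5, so Aut(K_5) = S_5 of order 5! = 120. This group acts transitively on the 5 vertices.

Yes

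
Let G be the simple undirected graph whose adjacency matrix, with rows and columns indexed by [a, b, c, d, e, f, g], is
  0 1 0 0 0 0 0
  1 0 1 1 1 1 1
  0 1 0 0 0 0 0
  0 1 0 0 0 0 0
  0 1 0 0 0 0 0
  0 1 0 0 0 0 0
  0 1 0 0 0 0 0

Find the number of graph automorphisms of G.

720

Vertex b has degree 6 and every other vertex has degree 1, so G is the star K_{1,6} with centre b. The 6 leaves are pairwise interchangeable while the centre is fixed, giving Aut(G) = S_6.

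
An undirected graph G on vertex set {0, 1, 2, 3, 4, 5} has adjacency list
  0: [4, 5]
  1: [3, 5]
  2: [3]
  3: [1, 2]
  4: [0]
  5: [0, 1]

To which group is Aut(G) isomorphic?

Z_2

The degree sequence is [2, 2, 1, 2, 1, 2]; the two degree-1 vertices 2 and 4 are the ends of a path, so G = P_6. A path has exactly one nontrivial symmetry — reversal — giving Aut(G) of order 2.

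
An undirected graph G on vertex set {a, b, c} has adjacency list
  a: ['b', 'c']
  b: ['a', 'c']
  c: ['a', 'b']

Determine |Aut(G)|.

6

Every vertex has degree 2, so G is the complete graph K_3. Any permutation of the 3 vertices preserves K_3, so Aut(K_3) = S_3 of order 3! = 6.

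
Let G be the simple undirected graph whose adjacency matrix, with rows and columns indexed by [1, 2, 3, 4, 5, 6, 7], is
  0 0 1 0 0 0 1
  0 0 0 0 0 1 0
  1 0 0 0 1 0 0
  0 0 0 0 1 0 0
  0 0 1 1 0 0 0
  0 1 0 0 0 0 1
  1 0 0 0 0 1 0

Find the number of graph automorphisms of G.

2

The degree sequence is [2, 1, 2, 1, 2, 2, 2]; the two degree-1 vertices 2 and 4 are the ends of a path, so G = P_7. The only nontrivial automorphism of a path is the end-to-end reflection, so Aut(G) ≅ Z_2.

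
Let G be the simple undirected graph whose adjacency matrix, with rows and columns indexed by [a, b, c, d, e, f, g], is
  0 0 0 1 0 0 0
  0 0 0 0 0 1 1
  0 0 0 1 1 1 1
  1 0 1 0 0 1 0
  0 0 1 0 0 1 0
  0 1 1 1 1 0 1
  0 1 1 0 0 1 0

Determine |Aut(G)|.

Degrees alone do not determine every vertex (e.g. b and e both have degree 2), but their neighbour-degree multisets differ: N(b) has degrees [3, 5] while N(e) has degrees [4, 5]. Repeating this refinement separates all vertices, so the only automorphism is the identity.

1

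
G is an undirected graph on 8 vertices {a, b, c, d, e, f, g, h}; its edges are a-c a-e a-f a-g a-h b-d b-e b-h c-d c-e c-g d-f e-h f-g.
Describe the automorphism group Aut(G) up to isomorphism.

The degree sequence is [5, 3, 4, 3, 4, 3, 3, 3]. Checking the degree-preserving permutations of the vertex set shows that none except the identity preserves every edge, so Aut(G) is trivial.

{e}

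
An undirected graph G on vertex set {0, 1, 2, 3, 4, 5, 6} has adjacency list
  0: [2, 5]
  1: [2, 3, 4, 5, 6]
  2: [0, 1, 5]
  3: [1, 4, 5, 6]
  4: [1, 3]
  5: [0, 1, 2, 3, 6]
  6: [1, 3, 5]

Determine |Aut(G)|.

1

The degree sequence is [2, 5, 3, 4, 2, 5, 3]. Checking the degree-preserving permutations of the vertex set shows that none except the identity preserves every edge, so Aut(G) is trivial.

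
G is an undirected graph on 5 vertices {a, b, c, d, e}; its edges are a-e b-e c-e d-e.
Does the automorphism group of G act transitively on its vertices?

No

Vertex e is the only vertex of degree 4, so every automorphism fixes it; G is not vertex-transitive.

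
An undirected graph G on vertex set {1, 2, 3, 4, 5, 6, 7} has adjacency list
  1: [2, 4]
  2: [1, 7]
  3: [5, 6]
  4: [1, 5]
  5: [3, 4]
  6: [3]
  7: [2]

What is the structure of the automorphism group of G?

The degree sequence is [2, 2, 2, 2, 2, 1, 1]; the two degree-1 vertices 6 and 7 are the ends of a path, so G = P_7. A path has exactly one nontrivial symmetry — reversal — giving Aut(G) of order 2.

Z_2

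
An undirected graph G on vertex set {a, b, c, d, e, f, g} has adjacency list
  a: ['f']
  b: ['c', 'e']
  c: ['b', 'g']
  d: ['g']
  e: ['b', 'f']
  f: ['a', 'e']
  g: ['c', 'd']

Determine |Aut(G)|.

The degree sequence is [1, 2, 2, 1, 2, 2, 2]; the two degree-1 vertices a and d are the ends of a path, so G = P_7. A path has exactly one nontrivial symmetry — reversal — giving Aut(G) of order 2.

2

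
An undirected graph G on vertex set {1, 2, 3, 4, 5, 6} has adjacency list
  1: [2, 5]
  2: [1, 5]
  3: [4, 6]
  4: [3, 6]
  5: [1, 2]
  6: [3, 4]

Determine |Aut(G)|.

G has two connected components, {1, 2, 5} and {3, 4, 6}; each is 2-regular, so G = C_3 ⊔ C_3. With two isomorphic components, Aut(G) = Aut(C_3) ≀ S_2 = (D_3 × D_3) ⋊ Z_2: permute each cycle by D_3, then optionally swap the two cycles. Order 2·(2·3)² = 72.

72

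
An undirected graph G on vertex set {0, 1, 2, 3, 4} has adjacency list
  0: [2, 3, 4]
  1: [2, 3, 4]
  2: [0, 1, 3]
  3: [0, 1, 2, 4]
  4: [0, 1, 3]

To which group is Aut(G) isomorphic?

Vertex 3 is the unique vertex of degree 4; the remaining 4 vertices each have degree 3 and induce a cycle, so G is the wheel on 5 vertices with hub 3. With the hub fixed, the remaining symmetry is that of the rim cycle C_4, giving the dihedral group D_4.

the dihedral group of order 8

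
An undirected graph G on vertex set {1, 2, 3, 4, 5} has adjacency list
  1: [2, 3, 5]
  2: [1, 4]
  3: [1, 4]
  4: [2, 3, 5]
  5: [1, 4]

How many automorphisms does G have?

The vertices split by degree into {1, 4} (degree 3) and {2, 3, 5} (degree 2); every edge runs between the two parts, so G is the complete bipartite graph K_{2,3}. The parts have unequal sizes, so no automorphism swaps them; each part is permuted independently, giving S_3 × S_2 of order 3!·2! = 12.

12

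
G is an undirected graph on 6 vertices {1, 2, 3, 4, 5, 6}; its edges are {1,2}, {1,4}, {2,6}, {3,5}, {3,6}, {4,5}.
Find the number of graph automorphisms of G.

G is 2-regular and connected on 6 vertices, i.e. the cycle C_6. The automorphisms of the 6-cycle are exactly the symmetries of a regular 6-gon: the dihedral group D_6, |D_6| = 12.

12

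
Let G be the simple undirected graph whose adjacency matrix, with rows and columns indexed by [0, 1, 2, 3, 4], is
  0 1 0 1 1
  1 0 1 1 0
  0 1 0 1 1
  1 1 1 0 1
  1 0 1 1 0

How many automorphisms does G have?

Vertex 3 is the unique vertex of degree 4; the remaining 4 vertices each have degree 3 and induce a cycle, so G is the wheel on 5 vertices with hub 3. Every automorphism fixes the hub and acts on the rim 4-cycle, so Aut(G) ≅ Aut(C_4) = D_4 of order 8.

8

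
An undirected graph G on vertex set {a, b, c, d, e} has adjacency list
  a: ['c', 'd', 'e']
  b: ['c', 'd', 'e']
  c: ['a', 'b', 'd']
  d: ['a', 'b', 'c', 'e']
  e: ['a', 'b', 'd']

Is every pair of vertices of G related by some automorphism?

No

Vertex d is the only vertex of degree 4, so every automorphism fixes it; G is not vertex-transitive.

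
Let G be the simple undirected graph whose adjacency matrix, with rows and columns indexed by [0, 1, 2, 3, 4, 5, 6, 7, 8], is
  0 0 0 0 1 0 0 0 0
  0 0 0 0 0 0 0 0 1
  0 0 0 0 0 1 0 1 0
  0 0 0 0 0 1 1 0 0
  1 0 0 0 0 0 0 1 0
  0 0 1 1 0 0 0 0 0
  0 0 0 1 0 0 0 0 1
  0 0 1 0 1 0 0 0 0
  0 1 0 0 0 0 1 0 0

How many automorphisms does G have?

The degree sequence is [1, 1, 2, 2, 2, 2, 2, 2, 2]; the two degree-1 vertices 0 and 1 are the ends of a path, so G = P_9. A path has exactly one nontrivial symmetry — reversal — giving Aut(G) of order 2.

2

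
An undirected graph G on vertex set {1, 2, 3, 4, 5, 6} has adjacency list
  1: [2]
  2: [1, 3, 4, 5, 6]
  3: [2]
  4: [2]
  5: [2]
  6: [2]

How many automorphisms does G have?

Vertex 2 has degree 5 and every other vertex has degree 1, so G is the star K_{1,5} with centre 2. The 5 leaves are pairwise interchangeable while the centre is fixed, giving Aut(G) = S_5.

120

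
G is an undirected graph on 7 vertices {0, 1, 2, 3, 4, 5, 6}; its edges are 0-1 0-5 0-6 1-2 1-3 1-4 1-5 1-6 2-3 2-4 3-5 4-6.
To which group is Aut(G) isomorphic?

Vertex 1 is the unique vertex of degree 6; the remaining 6 vertices each have degree 3 and induce a cycle, so G is the wheel on 7 vertices with hub 1. Every automorphism fixes the hub and acts on the rim 6-cycle, so Aut(G) ≅ Aut(C_6) = D_6 of order 12.

the dihedral group of order 12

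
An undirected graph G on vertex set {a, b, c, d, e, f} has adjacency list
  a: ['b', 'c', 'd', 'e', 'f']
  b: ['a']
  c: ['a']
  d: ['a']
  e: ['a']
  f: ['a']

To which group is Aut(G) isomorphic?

S_5

Vertex a has degree 5 and every other vertex has degree 1, so G is the star K_{1,5} with centre a. Any automorphism fixes the centre and permutes the 5 leaves freely, so Aut(G) ≅ S_5 of order 5! = 120.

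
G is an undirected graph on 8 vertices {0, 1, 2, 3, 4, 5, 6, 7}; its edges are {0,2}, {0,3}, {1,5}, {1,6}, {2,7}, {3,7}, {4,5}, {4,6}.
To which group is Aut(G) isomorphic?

G has two connected components, {1, 4, 5, 6} and {0, 2, 3, 7}; each is 2-regular, so G = C_4 ⊔ C_4. Aut of a disjoint union of two copies of C_4 is the wreath product D_4 ≀ Z_2, of order 2·8² = 128.

D_4 ≀ Z_2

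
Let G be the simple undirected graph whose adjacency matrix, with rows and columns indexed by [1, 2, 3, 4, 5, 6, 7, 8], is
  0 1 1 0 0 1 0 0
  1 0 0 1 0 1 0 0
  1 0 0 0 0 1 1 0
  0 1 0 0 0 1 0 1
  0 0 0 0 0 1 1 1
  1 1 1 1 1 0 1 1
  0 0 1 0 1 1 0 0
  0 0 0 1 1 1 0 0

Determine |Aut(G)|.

14

Vertex 6 is the unique vertex of degree 7; the remaining 7 vertices each have degree 3 and induce a cycle, so G is the wheel on 8 vertices with hub 6. With the hub fixed, the remaining symmetry is that of the rim cycle C_7, giving the dihedral group D_7.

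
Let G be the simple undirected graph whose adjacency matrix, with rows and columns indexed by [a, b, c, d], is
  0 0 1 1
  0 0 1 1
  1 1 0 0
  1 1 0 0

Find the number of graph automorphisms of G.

8

G is 2-regular and bipartite on 2^2 = 4 vertices with girth 4; it is the hypercube graph Q_2. Aut(Q_2) consists of the signed permutations of the 2 coordinate axes: 2! permutations times 2^2 sign flips, so |Aut| = 2^2·2! = 8.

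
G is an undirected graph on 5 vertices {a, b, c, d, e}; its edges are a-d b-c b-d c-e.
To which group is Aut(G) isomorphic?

The degree sequence is [1, 2, 2, 2, 1]; the two degree-1 vertices a and e are the ends of a path, so G = P_5. A path has exactly one nontrivial symmetry — reversal — giving Aut(G) of order 2.

C_2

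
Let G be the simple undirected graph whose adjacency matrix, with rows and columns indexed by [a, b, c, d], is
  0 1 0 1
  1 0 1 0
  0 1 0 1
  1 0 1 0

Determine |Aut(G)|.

G is 2-regular and bipartite on 2^2 = 4 vertices with girth 4; it is the hypercube graph Q_2. Aut(Q_2) consists of the signed permutations of the 2 coordinate axes: 2! permutations times 2^2 sign flips, so |Aut| = 2^2·2! = 8.

8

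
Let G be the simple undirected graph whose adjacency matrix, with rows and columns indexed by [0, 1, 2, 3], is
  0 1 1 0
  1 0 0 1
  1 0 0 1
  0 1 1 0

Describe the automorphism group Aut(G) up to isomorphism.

Z_2^2 ⋊ S_2

G is 2-regular and bipartite on 2^2 = 4 vertices with girth 4; it is the hypercube graph Q_2. Aut(Q_2) consists of the signed permutations of the 2 coordinate axes: 2! permutations times 2^2 sign flips, so |Aut| = 2^2·2! = 8.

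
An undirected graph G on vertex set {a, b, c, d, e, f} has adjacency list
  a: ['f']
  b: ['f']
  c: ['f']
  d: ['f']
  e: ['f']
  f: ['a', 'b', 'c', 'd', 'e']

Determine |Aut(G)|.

120

Vertex f has degree 5 and every other vertex has degree 1, so G is the star K_{1,5} with centre f. The 5 leaves are pairwise interchangeable while the centre is fixed, giving Aut(G) = S_5.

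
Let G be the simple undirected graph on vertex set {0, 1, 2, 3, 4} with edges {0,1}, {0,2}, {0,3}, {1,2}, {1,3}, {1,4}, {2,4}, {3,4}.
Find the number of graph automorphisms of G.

Vertex 1 is the unique vertex of degree 4; the remaining 4 vertices each have degree 3 and induce a cycle, so G is the wheel on 5 vertices with hub 1. With the hub fixed, the remaining symmetry is that of the rim cycle C_4, giving the dihedral group D_4.

8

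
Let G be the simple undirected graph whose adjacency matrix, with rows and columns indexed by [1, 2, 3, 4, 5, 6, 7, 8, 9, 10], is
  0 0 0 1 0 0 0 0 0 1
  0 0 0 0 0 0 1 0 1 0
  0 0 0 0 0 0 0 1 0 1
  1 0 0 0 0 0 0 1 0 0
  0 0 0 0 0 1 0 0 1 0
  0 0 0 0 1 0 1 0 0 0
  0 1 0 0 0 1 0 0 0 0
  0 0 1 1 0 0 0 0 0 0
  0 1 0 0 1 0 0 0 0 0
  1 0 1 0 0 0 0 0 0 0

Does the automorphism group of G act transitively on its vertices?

G has two connected components, {2, 5, 6, 7, 9} and {1, 3, 4, 8, 10}; each is 2-regular, so G = C_5 ⊔ C_5. With two isomorphic components, Aut(G) = Aut(C_5) ≀ S_2 = (D_5 × D_5) ⋊ Z_2: permute each cycle by D_5, then optionally swap the two cycles. Order 2·(2·5)² = 200. Under this action every vertex can be carried to every other, so G is vertex-transitive.

Yes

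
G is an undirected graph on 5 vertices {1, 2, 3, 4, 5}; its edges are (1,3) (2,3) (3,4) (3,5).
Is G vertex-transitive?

Vertex 3 is the only vertex of degree 4, so every automorphism fixes it; G is not vertex-transitive.

No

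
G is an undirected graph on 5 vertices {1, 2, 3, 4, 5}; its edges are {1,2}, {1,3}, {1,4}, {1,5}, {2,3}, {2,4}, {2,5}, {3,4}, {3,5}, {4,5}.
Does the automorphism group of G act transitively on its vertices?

Yes

Every vertex has degree 4, so G is the complete graph K_5. Any permutation of the 5 vertices preserves K_5, so Aut(K_5) = S_5 of order 5! = 120. Under this action every vertex can be carried to every other, so G is vertex-transitive.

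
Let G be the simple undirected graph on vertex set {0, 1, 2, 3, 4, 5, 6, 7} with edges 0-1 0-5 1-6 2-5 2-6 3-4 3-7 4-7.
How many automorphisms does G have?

60

G has two connected components, {0, 1, 2, 5, 6} and {3, 4, 7}; each is 2-regular, so G = C_5 ⊔ C_3. No automorphism exchanges components of different sizes, hence Aut(G) is the direct product D_3 × D_5, order 60.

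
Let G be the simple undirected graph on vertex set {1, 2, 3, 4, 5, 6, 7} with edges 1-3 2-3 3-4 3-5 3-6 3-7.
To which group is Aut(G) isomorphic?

Vertex 3 has degree 6 and every other vertex has degree 1, so G is the star K_{1,6} with centre 3. Any automorphism fixes the centre and permutes the 6 leaves freely, so Aut(G) ≅ S_6 of order 6! = 720.

S_6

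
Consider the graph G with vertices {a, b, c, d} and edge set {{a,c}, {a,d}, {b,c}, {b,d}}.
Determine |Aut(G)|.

G is 2-regular and bipartite with parts {c, d} and {a, b} (each part is independent and every cross-pair is an edge), so G = K_{2,2}. Aut(K_{2,2}) is the wreath product S_2 ≀ Z_2: permute within each part, then optionally swap the parts; |Aut| = 2·(2!)² = 8.

8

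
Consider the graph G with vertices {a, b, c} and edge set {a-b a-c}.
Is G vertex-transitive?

Vertex a is the only vertex of degree 2, so every automorphism fixes it; G is not vertex-transitive.

No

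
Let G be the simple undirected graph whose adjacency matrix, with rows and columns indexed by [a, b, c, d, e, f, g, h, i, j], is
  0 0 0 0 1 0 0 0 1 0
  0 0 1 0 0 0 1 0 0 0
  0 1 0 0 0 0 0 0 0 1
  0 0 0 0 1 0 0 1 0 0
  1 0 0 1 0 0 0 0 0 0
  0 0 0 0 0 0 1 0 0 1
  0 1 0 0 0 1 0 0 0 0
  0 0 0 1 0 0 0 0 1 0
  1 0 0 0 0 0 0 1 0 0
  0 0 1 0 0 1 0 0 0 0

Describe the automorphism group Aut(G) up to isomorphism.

(D_5 × D_5) ⋊ Z_2

G has two connected components, {b, c, f, g, j} and {a, d, e, h, i}; each is 2-regular, so G = C_5 ⊔ C_5. With two isomorphic components, Aut(G) = Aut(C_5) ≀ S_2 = (D_5 × D_5) ⋊ Z_2: permute each cycle by D_5, then optionally swap the two cycles. Order 2·(2·5)² = 200.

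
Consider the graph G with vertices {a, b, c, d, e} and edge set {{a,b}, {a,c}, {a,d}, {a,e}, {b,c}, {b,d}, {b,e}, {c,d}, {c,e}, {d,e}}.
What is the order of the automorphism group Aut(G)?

Every vertex has degree 4, so G is the complete graph K_5. Every bijection on the vertex set is an automorphism of K_5; hence Aut(K_5) ≅ S_5, order 120.

120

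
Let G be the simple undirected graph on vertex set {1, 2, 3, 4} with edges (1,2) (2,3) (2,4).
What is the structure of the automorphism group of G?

S_3

Vertex 2 has degree 3 and every other vertex has degree 1, so G is the star K_{1,3} with centre 2. Any automorphism fixes the centre and permutes the 3 leaves freely, so Aut(G) ≅ S_3 of order 3! = 6.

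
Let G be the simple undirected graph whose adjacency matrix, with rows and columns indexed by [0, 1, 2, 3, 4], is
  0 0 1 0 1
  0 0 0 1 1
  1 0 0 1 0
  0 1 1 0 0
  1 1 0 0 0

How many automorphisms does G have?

Every vertex has degree 2 and the graph is connected, so G is the 5-cycle C_5. The automorphisms of the 5-cycle are exactly the symmetries of a regular 5-gon: the dihedral group D_5, |D_5| = 10.

10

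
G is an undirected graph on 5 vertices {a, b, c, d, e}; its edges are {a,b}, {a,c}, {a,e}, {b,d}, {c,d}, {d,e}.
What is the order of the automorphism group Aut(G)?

The vertices split by degree into {a, d} (degree 3) and {b, c, e} (degree 2); every edge runs between the two parts, so G is the complete bipartite graph K_{2,3}. Automorphisms preserve the bipartition setwise (since the parts differ in size) and act as S_2 × S_3 within it; |Aut| = 12.

12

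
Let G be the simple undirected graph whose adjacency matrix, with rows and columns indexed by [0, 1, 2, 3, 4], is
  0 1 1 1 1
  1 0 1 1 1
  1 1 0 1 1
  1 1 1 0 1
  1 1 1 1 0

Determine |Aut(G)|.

120

Every vertex has degree 4, so G is the complete graph K_5. Any permutation of the 5 vertices preserves K_5, so Aut(K_5) = S_5 of order 5! = 120.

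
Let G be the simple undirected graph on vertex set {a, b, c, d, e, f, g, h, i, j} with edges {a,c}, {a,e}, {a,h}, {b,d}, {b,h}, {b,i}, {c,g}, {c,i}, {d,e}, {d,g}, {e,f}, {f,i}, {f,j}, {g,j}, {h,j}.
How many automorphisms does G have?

G is 3-regular on 10 vertices with no triangles and no 4-cycles (girth 5): this is the Petersen graph. It is a classical fact that the Petersen graph has automorphism group S_5 (order 120), arising from its description as the Kneser graph K(5,2).

120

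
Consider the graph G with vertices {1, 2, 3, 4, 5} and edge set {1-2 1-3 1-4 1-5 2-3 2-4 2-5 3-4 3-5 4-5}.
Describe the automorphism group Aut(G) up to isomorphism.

S_5

All 5 vertices are pairwise adjacent: G = K_5. Every bijection on the vertex set is an automorphism of K_5; hence Aut(K_5) ≅ S_5, order 120.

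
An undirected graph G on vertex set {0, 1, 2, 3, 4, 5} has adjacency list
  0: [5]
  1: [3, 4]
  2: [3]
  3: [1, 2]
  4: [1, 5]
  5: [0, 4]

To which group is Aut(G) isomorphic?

the cyclic group of order 2

The degree sequence is [1, 2, 1, 2, 2, 2]; the two degree-1 vertices 0 and 2 are the ends of a path, so G = P_6. A path has exactly one nontrivial symmetry — reversal — giving Aut(G) of order 2.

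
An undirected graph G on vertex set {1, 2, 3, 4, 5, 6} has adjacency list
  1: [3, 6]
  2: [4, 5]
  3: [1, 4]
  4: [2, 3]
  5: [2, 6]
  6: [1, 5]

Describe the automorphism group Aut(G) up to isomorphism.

the dihedral group of order 12

G is 2-regular and connected on 6 vertices, i.e. the cycle C_6. The automorphisms of the 6-cycle are exactly the symmetries of a regular 6-gon: the dihedral group D_6, |D_6| = 12.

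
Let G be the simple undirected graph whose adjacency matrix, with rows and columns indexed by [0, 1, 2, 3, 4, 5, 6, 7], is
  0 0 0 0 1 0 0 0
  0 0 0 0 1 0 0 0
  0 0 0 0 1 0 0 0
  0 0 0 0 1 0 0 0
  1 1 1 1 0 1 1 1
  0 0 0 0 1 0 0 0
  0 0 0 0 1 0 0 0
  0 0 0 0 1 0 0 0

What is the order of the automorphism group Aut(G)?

Vertex 4 has degree 7 and every other vertex has degree 1, so G is the star K_{1,7} with centre 4. Any automorphism fixes the centre and permutes the 7 leaves freely, so Aut(G) ≅ S_7 of order 7! = 5040.

5040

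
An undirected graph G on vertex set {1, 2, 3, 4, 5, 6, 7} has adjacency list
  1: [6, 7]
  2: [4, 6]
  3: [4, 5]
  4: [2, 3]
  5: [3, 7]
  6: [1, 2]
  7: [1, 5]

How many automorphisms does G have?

14

G is 2-regular and connected on 7 vertices, i.e. the cycle C_7. The automorphisms of the 7-cycle are exactly the symmetries of a regular 7-gon: the dihedral group D_7, |D_7| = 14.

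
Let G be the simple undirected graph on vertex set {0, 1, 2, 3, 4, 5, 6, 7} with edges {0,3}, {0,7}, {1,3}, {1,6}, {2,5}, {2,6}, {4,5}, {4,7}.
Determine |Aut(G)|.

Every vertex has degree 2 and the graph is connected, so G is the 8-cycle C_8. C_8 has 8 rotations and 8 reflections, so Aut(C_8) ≅ D_8 of order 16.

16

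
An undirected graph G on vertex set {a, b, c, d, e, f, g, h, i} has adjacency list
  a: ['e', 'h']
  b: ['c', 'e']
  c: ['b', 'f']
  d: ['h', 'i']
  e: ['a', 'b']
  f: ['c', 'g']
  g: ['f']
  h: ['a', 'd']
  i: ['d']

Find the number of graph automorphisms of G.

2

The degree sequence is [2, 2, 2, 2, 2, 2, 1, 2, 1]; the two degree-1 vertices g and i are the ends of a path, so G = P_9. The only nontrivial automorphism of a path is the end-to-end reflection, so Aut(G) ≅ Z_2.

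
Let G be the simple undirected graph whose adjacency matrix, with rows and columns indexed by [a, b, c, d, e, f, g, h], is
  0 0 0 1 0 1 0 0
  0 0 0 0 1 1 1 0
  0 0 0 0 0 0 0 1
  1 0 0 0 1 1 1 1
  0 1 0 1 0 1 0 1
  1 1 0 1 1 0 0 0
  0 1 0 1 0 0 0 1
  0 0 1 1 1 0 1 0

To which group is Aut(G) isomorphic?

1

Degrees alone do not determine every vertex (e.g. b and g both have degree 3), but their neighbour-degree multisets differ: N(b) has degrees [3, 4, 4] while N(g) has degrees [3, 4, 5]. Repeating this refinement separates all vertices, so the only automorphism is the identity.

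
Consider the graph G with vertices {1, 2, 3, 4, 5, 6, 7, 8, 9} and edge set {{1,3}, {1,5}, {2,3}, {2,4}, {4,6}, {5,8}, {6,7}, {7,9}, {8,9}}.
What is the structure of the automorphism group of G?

D_9

Every vertex has degree 2 and the graph is connected, so G is the 9-cycle C_9. C_9 has 9 rotations and 9 reflections, so Aut(C_9) ≅ D_9 of order 18.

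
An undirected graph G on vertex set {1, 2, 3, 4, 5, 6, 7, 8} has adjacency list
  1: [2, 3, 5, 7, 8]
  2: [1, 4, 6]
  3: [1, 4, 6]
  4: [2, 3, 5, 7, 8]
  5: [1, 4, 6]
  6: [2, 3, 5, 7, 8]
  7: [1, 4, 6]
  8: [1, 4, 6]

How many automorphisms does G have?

The vertices split by degree into {1, 4, 6} (degree 5) and {2, 3, 5, 7, 8} (degree 3); every edge runs between the two parts, so G is the complete bipartite graph K_{3,5}. The parts have unequal sizes, so no automorphism swaps them; each part is permuted independently, giving S_3 × S_5 of order 3!·5! = 720.

720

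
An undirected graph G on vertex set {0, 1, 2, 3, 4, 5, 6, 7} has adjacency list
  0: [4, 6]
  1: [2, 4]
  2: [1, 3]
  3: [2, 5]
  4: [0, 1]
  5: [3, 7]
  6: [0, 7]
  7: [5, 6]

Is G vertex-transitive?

Yes

Every vertex has degree 2 and the graph is connected, so G is the 8-cycle C_8. C_8 has 8 rotations and 8 reflections, so Aut(C_8) ≅ D_8 of order 16. This group acts transitively on the 8 vertices.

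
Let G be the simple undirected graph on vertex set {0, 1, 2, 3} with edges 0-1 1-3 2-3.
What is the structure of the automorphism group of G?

The degree sequence is [1, 2, 1, 2]; the two degree-1 vertices 0 and 2 are the ends of a path, so G = P_4. A path has exactly one nontrivial symmetry — reversal — giving Aut(G) of order 2.

C_2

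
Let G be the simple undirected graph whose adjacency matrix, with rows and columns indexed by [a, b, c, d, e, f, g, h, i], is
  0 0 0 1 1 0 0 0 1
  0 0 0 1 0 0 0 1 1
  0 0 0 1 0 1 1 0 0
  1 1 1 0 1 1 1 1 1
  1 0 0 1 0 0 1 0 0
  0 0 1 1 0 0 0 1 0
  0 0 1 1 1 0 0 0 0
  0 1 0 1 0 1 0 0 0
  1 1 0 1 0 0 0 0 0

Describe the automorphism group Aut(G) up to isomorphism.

Vertex d is the unique vertex of degree 8; the remaining 8 vertices each have degree 3 and induce a cycle, so G is the wheel on 9 vertices with hub d. With the hub fixed, the remaining symmetry is that of the rim cycle C_8, giving the dihedral group D_8.

the dihedral group of order 16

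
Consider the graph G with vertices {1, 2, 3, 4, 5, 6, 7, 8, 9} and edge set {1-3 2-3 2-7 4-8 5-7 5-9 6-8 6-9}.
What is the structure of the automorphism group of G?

the cyclic group of order 2

The degree sequence is [1, 2, 2, 1, 2, 2, 2, 2, 2]; the two degree-1 vertices 1 and 4 are the ends of a path, so G = P_9. The only nontrivial automorphism of a path is the end-to-end reflection, so Aut(G) ≅ Z_2.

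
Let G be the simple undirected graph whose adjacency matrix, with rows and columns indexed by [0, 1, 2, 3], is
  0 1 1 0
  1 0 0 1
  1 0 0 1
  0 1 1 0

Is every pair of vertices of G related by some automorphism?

Yes

G is 2-regular and bipartite on 2^2 = 4 vertices with girth 4; it is the hypercube graph Q_2. Aut(Q_2) consists of the signed permutations of the 2 coordinate axes: 2! permutations times 2^2 sign flips, so |Aut| = 2^2·2! = 8. Under this action every vertex can be carried to every other, so G is vertex-transitive.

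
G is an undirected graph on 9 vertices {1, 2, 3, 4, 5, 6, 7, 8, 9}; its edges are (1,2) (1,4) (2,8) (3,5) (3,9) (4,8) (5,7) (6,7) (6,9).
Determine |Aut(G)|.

80

G has two connected components, {3, 5, 6, 7, 9} and {1, 2, 4, 8}; each is 2-regular, so G = C_5 ⊔ C_4. No automorphism exchanges components of different sizes, hence Aut(G) is the direct product D_4 × D_5, order 80.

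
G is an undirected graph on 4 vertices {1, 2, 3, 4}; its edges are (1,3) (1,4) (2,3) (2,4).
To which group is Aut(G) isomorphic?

Z_2^2 ⋊ S_2

G is 2-regular and bipartite on 2^2 = 4 vertices with girth 4; it is the hypercube graph Q_2. The symmetry group of the 2-cube is the hyperoctahedral group B_2 = Z_2 ≀ S_2, of order 2^2·2! = 8.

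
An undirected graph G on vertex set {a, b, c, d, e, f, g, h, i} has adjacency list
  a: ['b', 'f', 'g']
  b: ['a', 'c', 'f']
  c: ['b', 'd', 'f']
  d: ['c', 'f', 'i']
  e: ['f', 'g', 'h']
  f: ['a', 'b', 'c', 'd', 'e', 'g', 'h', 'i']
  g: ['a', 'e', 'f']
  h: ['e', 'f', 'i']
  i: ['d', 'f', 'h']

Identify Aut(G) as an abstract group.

the dihedral group of order 16

Vertex f is the unique vertex of degree 8; the remaining 8 vertices each have degree 3 and induce a cycle, so G is the wheel on 9 vertices with hub f. Every automorphism fixes the hub and acts on the rim 8-cycle, so Aut(G) ≅ Aut(C_8) = D_8 of order 16.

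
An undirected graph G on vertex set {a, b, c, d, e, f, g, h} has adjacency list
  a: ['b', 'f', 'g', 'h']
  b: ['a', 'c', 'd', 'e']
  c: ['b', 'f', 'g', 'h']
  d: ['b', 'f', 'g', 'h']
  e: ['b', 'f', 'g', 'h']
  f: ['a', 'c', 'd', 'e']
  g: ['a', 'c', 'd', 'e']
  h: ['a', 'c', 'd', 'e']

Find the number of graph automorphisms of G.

G is 4-regular and bipartite with parts {b, f, g, h} and {a, c, d, e} (each part is independent and every cross-pair is an edge), so G = K_{4,4}. Aut(K_{4,4}) is the wreath product S_4 ≀ Z_2: permute within each part, then optionally swap the parts; |Aut| = 2·(4!)² = 1152.

1152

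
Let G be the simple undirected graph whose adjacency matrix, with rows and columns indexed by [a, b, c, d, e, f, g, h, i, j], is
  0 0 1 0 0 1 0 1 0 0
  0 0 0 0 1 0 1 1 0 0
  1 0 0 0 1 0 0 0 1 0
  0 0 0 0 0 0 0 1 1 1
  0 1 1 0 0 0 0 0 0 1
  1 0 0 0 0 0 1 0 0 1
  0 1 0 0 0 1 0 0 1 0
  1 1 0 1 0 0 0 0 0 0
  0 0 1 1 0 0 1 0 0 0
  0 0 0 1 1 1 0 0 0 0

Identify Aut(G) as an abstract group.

the symmetric group S_5

G is 3-regular on 10 vertices with no triangles and no 4-cycles (girth 5): this is the Petersen graph. It is a classical fact that the Petersen graph has automorphism group S_5 (order 120), arising from its description as the Kneser graph K(5,2).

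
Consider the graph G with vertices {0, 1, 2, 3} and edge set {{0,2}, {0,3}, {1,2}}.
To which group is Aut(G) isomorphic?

The degree sequence is [2, 1, 2, 1]; the two degree-1 vertices 1 and 3 are the ends of a path, so G = P_4. The only nontrivial automorphism of a path is the end-to-end reflection, so Aut(G) ≅ Z_2.

C_2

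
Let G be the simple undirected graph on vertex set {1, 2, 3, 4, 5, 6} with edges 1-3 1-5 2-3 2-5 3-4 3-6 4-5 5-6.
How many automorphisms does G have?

48

The vertices split by degree into {3, 5} (degree 4) and {1, 2, 4, 6} (degree 2); every edge runs between the two parts, so G is the complete bipartite graph K_{2,4}. The parts have unequal sizes, so no automorphism swaps them; each part is permuted independently, giving S_4 × S_2 of order 4!·2! = 48.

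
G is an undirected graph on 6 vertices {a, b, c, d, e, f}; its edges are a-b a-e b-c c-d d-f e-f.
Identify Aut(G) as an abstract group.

Every vertex has degree 2 and the graph is connected, so G is the 6-cycle C_6. The automorphisms of the 6-cycle are exactly the symmetries of a regular 6-gon: the dihedral group D_6, |D_6| = 12.

D_6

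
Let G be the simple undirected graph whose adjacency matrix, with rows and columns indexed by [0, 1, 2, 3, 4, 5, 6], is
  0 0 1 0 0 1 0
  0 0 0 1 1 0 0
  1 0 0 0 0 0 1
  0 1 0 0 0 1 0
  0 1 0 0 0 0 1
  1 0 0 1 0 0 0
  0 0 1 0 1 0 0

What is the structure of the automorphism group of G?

D_7

Every vertex has degree 2 and the graph is connected, so G is the 7-cycle C_7. The automorphisms of the 7-cycle are exactly the symmetries of a regular 7-gon: the dihedral group D_7, |D_7| = 14.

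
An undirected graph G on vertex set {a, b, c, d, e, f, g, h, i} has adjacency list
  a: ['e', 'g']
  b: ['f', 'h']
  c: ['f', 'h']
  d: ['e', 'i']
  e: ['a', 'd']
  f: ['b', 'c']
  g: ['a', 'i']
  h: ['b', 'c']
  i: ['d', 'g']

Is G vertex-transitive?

G has two connected components, {a, d, e, g, i} and {b, c, f, h}; each is 2-regular, so G = C_5 ⊔ C_4. The orbit of a under Aut(G) is {a, d, e, g, i}, which does not contain b, so G is not vertex-transitive.

No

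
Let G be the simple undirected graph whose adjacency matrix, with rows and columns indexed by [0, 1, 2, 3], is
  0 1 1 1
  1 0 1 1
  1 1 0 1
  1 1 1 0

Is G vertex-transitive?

Every vertex has degree 3, so G is the complete graph K_4. Every bijection on the vertex set is an automorphism of K_4; hence Aut(K_4) ≅ S_4, order 24. Under this action every vertex can be carried to every other, so G is vertex-transitive.

Yes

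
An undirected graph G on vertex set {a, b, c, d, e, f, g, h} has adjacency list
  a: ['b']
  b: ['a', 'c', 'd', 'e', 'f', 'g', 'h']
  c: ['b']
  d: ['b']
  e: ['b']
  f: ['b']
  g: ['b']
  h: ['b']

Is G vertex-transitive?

No

Vertex b is the only vertex of degree 7, so every automorphism fixes it; G is not vertex-transitive.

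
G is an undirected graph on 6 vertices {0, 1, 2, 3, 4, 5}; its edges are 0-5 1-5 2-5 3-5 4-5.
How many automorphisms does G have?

120

Vertex 5 has degree 5 and every other vertex has degree 1, so G is the star K_{1,5} with centre 5. Any automorphism fixes the centre and permutes the 5 leaves freely, so Aut(G) ≅ S_5 of order 5! = 120.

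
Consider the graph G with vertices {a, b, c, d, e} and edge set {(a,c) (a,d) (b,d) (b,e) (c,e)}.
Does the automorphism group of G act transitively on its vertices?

Yes

G is 2-regular and connected on 5 vertices, i.e. the cycle C_5. C_5 has 5 rotations and 5 reflections, so Aut(C_5) ≅ D_5 of order 10. Under this action every vertex can be carried to every other, so G is vertex-transitive.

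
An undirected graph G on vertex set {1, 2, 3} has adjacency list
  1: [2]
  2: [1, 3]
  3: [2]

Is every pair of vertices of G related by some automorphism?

No

Vertex 2 is the only vertex of degree 2, so every automorphism fixes it; G is not vertex-transitive.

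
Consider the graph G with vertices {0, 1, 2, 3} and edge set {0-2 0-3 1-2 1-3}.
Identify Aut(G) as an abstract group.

Every vertex has degree 2 and the graph is connected, so G is the 4-cycle C_4. C_4 has 4 rotations and 4 reflections, so Aut(C_4) ≅ D_4 of order 8.

the dihedral group of order 8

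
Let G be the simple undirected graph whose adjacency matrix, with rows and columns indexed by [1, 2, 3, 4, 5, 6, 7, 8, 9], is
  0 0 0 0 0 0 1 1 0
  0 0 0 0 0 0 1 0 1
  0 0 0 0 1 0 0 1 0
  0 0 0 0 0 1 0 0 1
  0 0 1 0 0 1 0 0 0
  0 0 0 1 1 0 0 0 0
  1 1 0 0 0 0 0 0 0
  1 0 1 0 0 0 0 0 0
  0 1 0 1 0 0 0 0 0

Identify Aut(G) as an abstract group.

Every vertex has degree 2 and the graph is connected, so G is the 9-cycle C_9. C_9 has 9 rotations and 9 reflections, so Aut(C_9) ≅ D_9 of order 18.

D_9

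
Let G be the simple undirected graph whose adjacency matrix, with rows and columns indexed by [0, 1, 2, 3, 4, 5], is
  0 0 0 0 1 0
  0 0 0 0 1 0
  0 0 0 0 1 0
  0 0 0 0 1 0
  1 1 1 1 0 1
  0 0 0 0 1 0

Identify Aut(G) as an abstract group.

S_5

Vertex 4 has degree 5 and every other vertex has degree 1, so G is the star K_{1,5} with centre 4. The 5 leaves are pairwise interchangeable while the centre is fixed, giving Aut(G) = S_5.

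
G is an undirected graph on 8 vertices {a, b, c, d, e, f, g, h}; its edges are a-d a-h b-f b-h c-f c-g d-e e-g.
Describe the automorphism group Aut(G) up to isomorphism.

Every vertex has degree 2 and the graph is connected, so G is the 8-cycle C_8. C_8 has 8 rotations and 8 reflections, so Aut(C_8) ≅ D_8 of order 16.

the dihedral group of order 16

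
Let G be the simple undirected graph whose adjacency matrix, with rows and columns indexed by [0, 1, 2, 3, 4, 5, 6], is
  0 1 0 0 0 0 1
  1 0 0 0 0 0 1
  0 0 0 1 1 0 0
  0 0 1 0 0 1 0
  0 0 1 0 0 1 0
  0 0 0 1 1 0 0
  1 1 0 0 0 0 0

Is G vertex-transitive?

G has two connected components, {2, 3, 4, 5} and {0, 1, 6}; each is 2-regular, so G = C_4 ⊔ C_3. The orbit of 0 under Aut(G) is {0, 1, 6}, which does not contain 2, so G is not vertex-transitive.

No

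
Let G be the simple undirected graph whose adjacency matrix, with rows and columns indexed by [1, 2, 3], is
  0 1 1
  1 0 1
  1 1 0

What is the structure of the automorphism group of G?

the symmetric group on 3 letters

Every vertex has degree 2, so G is the complete graph K_3. Any permutation of the 3 vertices preserves K_3, so Aut(K_3) = S_3 of order 3! = 6.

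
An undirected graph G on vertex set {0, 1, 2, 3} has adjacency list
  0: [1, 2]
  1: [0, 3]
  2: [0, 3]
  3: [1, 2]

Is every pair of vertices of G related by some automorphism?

Yes

G is 2-regular and connected on 4 vertices, i.e. the cycle C_4. C_4 has 4 rotations and 4 reflections, so Aut(C_4) ≅ D_4 of order 8. Under this action every vertex can be carried to every other, so G is vertex-transitive.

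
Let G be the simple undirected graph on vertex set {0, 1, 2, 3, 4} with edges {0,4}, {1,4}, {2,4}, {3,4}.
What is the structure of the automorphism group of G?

Vertex 4 has degree 4 and every other vertex has degree 1, so G is the star K_{1,4} with centre 4. The 4 leaves are pairwise interchangeable while the centre is fixed, giving Aut(G) = S_4.

the symmetric group on 4 letters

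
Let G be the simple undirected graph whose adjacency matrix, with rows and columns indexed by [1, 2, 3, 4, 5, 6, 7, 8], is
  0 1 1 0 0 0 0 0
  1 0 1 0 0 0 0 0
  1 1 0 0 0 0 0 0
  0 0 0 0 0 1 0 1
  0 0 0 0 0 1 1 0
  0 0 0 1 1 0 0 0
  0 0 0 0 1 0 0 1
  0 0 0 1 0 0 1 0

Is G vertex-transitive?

No

G has two connected components, {4, 5, 6, 7, 8} and {1, 2, 3}; each is 2-regular, so G = C_5 ⊔ C_3. The orbit of 1 under Aut(G) is {1, 2, 3}, which does not contain 4, so G is not vertex-transitive.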